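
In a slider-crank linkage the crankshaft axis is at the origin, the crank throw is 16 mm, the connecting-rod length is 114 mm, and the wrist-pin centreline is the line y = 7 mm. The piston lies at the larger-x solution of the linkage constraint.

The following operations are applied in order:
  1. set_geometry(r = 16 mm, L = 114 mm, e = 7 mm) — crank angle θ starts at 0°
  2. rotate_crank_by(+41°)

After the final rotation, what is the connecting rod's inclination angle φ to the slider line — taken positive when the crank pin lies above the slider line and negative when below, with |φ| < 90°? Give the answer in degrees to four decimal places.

set_geometry: r = 16 mm, L = 114 mm, e = 7 mm; θ ← 0°
rotate_crank_by(+41°): θ ← 0° +41° = 41°
crank pin P = (r cos θ, r sin θ) = (12.075353, 10.496944)
h = r sin θ − e = 10.496944 − 7 = 3.496944
sin φ = h / L = 3.496944 / 114 = 0.03067495
φ = arcsin(0.03067495) = 1.757821°

1.7578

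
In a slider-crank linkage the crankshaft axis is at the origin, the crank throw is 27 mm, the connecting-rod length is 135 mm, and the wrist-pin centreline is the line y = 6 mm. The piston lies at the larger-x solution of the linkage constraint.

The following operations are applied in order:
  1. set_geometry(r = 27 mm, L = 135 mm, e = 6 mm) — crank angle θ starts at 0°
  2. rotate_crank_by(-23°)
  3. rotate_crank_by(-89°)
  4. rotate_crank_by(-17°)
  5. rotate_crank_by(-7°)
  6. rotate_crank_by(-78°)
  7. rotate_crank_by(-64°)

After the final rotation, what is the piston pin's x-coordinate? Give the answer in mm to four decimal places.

137.1555

set_geometry: r = 27 mm, L = 135 mm, e = 6 mm; θ ← 0°
rotate_crank_by(-23°): θ ← 0° -23° = -23°
rotate_crank_by(-89°): θ ← -23° -89° = -112°
rotate_crank_by(-17°): θ ← -112° -17° = -129°
rotate_crank_by(-7°): θ ← -129° -7° = -136°
rotate_crank_by(-78°): θ ← -136° -78° = -214°
rotate_crank_by(-64°): θ ← -214° -64° = -278°
crank pin P = (r cos θ, r sin θ) = (3.757674, 26.737238)
h = r sin θ − e = 26.737238 − 6 = 20.737238
x = r cos θ + √(L² − h²) = 3.757674 + √(18225.0 − 430.0330) = 3.757674 + 133.397777 = 137.155451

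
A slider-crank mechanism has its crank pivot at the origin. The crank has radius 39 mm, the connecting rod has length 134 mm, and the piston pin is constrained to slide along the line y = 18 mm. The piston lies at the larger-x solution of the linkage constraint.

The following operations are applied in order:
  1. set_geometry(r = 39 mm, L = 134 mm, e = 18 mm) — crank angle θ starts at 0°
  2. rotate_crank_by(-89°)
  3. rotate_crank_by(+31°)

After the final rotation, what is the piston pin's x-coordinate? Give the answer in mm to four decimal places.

set_geometry: r = 39 mm, L = 134 mm, e = 18 mm; θ ← 0°
rotate_crank_by(-89°): θ ← 0° -89° = -89°
rotate_crank_by(+31°): θ ← -89° +31° = -58°
crank pin P = (r cos θ, r sin θ) = (20.666851, -33.073876)
h = r sin θ − e = -33.073876 − 18 = -51.073876
x = r cos θ + √(L² − h²) = 20.666851 + √(17956.0 − 2608.5408) = 20.666851 + 123.884863 = 144.551714

144.5517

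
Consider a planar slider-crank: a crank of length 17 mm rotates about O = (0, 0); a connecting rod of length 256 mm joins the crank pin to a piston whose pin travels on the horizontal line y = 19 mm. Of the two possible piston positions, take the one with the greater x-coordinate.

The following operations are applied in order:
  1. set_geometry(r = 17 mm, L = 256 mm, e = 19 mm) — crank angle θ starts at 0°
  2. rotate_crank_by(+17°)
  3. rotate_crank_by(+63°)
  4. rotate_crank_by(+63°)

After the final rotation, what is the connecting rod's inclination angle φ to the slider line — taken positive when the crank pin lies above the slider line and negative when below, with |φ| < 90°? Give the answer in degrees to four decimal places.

set_geometry: r = 17 mm, L = 256 mm, e = 19 mm; θ ← 0°
rotate_crank_by(+17°): θ ← 0° +17° = 17°
rotate_crank_by(+63°): θ ← 17° +63° = 80°
rotate_crank_by(+63°): θ ← 80° +63° = 143°
crank pin P = (r cos θ, r sin θ) = (-13.576804, 10.230855)
h = r sin θ − e = 10.230855 − 19 = -8.769145
sin φ = h / L = -8.769145 / 256 = -0.03425447
φ = arcsin(-0.03425447) = -1.963021°

-1.9630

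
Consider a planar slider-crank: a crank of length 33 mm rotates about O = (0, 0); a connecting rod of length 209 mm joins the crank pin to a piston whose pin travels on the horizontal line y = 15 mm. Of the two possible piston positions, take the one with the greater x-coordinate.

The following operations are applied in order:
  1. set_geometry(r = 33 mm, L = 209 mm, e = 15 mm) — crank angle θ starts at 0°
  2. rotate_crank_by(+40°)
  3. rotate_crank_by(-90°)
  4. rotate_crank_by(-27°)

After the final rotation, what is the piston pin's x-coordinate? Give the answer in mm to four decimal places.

211.0345

set_geometry: r = 33 mm, L = 209 mm, e = 15 mm; θ ← 0°
rotate_crank_by(+40°): θ ← 0° +40° = 40°
rotate_crank_by(-90°): θ ← 40° -90° = -50°
rotate_crank_by(-27°): θ ← -50° -27° = -77°
crank pin P = (r cos θ, r sin θ) = (7.423385, -32.154212)
h = r sin θ − e = -32.154212 − 15 = -47.154212
x = r cos θ + √(L² − h²) = 7.423385 + √(43681.0 − 2223.5197) = 7.423385 + 203.611101 = 211.034485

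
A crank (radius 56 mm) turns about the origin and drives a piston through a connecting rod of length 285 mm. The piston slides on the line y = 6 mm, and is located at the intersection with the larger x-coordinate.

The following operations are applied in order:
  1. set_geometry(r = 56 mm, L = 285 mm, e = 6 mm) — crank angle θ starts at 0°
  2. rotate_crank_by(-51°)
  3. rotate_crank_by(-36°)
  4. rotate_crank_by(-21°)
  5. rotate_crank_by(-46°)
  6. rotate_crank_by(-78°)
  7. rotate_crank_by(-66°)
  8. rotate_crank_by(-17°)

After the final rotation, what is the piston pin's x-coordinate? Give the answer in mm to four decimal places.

322.6107

set_geometry: r = 56 mm, L = 285 mm, e = 6 mm; θ ← 0°
rotate_crank_by(-51°): θ ← 0° -51° = -51°
rotate_crank_by(-36°): θ ← -51° -36° = -87°
rotate_crank_by(-21°): θ ← -87° -21° = -108°
rotate_crank_by(-46°): θ ← -108° -46° = -154°
rotate_crank_by(-78°): θ ← -154° -78° = -232°
rotate_crank_by(-66°): θ ← -232° -66° = -298°
rotate_crank_by(-17°): θ ← -298° -17° = -315°
crank pin P = (r cos θ, r sin θ) = (39.597980, 39.597980)
h = r sin θ − e = 39.597980 − 6 = 33.597980
x = r cos θ + √(L² − h²) = 39.597980 + √(81225.0 − 1128.8242) = 39.597980 + 283.012678 = 322.610657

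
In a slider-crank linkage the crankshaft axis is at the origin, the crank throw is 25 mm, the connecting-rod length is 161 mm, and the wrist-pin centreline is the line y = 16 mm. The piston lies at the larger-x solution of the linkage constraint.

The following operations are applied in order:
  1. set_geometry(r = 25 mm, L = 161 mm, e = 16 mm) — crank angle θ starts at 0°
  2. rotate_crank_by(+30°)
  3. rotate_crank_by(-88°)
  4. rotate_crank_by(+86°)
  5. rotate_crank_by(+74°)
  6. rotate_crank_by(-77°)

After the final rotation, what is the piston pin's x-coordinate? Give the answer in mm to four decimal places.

set_geometry: r = 25 mm, L = 161 mm, e = 16 mm; θ ← 0°
rotate_crank_by(+30°): θ ← 0° +30° = 30°
rotate_crank_by(-88°): θ ← 30° -88° = -58°
rotate_crank_by(+86°): θ ← -58° +86° = 28°
rotate_crank_by(+74°): θ ← 28° +74° = 102°
rotate_crank_by(-77°): θ ← 102° -77° = 25°
crank pin P = (r cos θ, r sin θ) = (22.657695, 10.565457)
h = r sin θ − e = 10.565457 − 16 = -5.434543
x = r cos θ + √(L² − h²) = 22.657695 + √(25921.0 − 29.5343) = 22.657695 + 160.908253 = 183.565947

183.5659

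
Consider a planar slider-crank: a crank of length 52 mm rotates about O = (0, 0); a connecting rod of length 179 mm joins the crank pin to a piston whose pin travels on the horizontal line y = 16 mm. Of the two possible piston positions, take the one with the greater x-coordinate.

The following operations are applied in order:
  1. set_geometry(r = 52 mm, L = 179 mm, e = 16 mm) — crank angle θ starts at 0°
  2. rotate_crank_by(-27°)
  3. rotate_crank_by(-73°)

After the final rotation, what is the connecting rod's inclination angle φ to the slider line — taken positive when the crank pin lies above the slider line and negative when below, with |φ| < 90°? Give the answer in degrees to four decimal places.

set_geometry: r = 52 mm, L = 179 mm, e = 16 mm; θ ← 0°
rotate_crank_by(-27°): θ ← 0° -27° = -27°
rotate_crank_by(-73°): θ ← -27° -73° = -100°
crank pin P = (r cos θ, r sin θ) = (-9.029705, -51.210003)
h = r sin θ − e = -51.210003 − 16 = -67.210003
sin φ = h / L = -67.210003 / 179 = -0.37547488
φ = arcsin(-0.37547488) = -22.053666°

-22.0537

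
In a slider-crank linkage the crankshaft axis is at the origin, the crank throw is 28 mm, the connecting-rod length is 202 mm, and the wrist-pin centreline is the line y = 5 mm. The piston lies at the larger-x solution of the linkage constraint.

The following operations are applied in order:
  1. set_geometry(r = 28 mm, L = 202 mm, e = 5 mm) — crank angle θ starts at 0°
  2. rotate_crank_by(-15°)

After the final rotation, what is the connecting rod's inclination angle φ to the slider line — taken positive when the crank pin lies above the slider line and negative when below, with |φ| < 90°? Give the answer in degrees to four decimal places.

set_geometry: r = 28 mm, L = 202 mm, e = 5 mm; θ ← 0°
rotate_crank_by(-15°): θ ← 0° -15° = -15°
crank pin P = (r cos θ, r sin θ) = (27.045923, -7.246933)
h = r sin θ − e = -7.246933 − 5 = -12.246933
sin φ = h / L = -12.246933 / 202 = -0.06062838
φ = arcsin(-0.06062838) = -3.475882°

-3.4759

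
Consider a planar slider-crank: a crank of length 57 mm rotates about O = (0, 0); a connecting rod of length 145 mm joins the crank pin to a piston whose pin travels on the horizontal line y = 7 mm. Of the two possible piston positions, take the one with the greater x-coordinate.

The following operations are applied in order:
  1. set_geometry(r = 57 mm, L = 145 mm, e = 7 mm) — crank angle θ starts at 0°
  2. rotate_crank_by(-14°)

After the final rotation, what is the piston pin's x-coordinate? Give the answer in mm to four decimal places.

set_geometry: r = 57 mm, L = 145 mm, e = 7 mm; θ ← 0°
rotate_crank_by(-14°): θ ← 0° -14° = -14°
crank pin P = (r cos θ, r sin θ) = (55.306856, -13.789548)
h = r sin θ − e = -13.789548 − 7 = -20.789548
x = r cos θ + √(L² − h²) = 55.306856 + √(21025.0 − 432.2053) = 55.306856 + 143.501898 = 198.808754

198.8088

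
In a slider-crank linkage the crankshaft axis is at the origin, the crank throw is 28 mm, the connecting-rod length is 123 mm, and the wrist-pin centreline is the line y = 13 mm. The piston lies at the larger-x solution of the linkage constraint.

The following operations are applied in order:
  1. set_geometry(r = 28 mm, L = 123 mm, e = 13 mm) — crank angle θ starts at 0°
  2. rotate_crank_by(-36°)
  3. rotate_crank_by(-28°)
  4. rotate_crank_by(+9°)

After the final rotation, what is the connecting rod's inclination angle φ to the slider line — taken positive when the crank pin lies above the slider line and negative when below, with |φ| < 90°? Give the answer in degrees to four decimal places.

-16.9876

set_geometry: r = 28 mm, L = 123 mm, e = 13 mm; θ ← 0°
rotate_crank_by(-36°): θ ← 0° -36° = -36°
rotate_crank_by(-28°): θ ← -36° -28° = -64°
rotate_crank_by(+9°): θ ← -64° +9° = -55°
crank pin P = (r cos θ, r sin θ) = (16.060140, -22.936257)
h = r sin θ − e = -22.936257 − 13 = -35.936257
sin φ = h / L = -35.936257 / 123 = -0.29216469
φ = arcsin(-0.29216469) = -16.987598°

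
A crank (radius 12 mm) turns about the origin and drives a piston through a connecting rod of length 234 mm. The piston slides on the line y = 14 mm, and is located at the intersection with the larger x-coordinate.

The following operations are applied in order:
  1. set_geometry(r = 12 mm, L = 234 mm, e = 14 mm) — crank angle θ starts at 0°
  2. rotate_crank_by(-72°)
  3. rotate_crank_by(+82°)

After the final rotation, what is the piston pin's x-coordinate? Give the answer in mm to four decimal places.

set_geometry: r = 12 mm, L = 234 mm, e = 14 mm; θ ← 0°
rotate_crank_by(-72°): θ ← 0° -72° = -72°
rotate_crank_by(+82°): θ ← -72° +82° = 10°
crank pin P = (r cos θ, r sin θ) = (11.817693, 2.083778)
h = r sin θ − e = 2.083778 − 14 = -11.916222
x = r cos θ + √(L² − h²) = 11.817693 + √(54756.0 − 141.9963) = 11.817693 + 233.696392 = 245.514085

245.5141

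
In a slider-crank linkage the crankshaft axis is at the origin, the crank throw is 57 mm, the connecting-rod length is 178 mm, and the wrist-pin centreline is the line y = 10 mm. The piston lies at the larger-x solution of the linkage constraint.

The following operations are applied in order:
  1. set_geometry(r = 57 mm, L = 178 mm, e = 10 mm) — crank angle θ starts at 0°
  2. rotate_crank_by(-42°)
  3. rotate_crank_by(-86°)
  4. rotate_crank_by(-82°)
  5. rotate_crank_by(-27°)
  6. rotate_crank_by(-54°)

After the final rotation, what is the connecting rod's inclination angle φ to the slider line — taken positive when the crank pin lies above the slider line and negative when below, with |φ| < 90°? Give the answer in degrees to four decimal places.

14.0504

set_geometry: r = 57 mm, L = 178 mm, e = 10 mm; θ ← 0°
rotate_crank_by(-42°): θ ← 0° -42° = -42°
rotate_crank_by(-86°): θ ← -42° -86° = -128°
rotate_crank_by(-82°): θ ← -128° -82° = -210°
rotate_crank_by(-27°): θ ← -210° -27° = -237°
rotate_crank_by(-54°): θ ← -237° -54° = -291°
crank pin P = (r cos θ, r sin θ) = (20.426973, 53.214084)
h = r sin θ − e = 53.214084 − 10 = 43.214084
sin φ = h / L = 43.214084 / 178 = 0.24277575
φ = arcsin(0.24277575) = 14.050426°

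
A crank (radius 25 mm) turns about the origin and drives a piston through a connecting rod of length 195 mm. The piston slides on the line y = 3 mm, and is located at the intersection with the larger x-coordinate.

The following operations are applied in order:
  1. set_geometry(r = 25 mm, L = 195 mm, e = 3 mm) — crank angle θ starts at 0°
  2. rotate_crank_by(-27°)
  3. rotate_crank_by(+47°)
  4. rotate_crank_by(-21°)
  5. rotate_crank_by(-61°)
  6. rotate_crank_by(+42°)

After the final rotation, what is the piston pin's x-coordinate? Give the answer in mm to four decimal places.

set_geometry: r = 25 mm, L = 195 mm, e = 3 mm; θ ← 0°
rotate_crank_by(-27°): θ ← 0° -27° = -27°
rotate_crank_by(+47°): θ ← -27° +47° = 20°
rotate_crank_by(-21°): θ ← 20° -21° = -1°
rotate_crank_by(-61°): θ ← -1° -61° = -62°
rotate_crank_by(+42°): θ ← -62° +42° = -20°
crank pin P = (r cos θ, r sin θ) = (23.492316, -8.550504)
h = r sin θ − e = -8.550504 − 3 = -11.550504
x = r cos θ + √(L² − h²) = 23.492316 + √(38025.0 − 133.4141) = 23.492316 + 194.657612 = 218.149927

218.1499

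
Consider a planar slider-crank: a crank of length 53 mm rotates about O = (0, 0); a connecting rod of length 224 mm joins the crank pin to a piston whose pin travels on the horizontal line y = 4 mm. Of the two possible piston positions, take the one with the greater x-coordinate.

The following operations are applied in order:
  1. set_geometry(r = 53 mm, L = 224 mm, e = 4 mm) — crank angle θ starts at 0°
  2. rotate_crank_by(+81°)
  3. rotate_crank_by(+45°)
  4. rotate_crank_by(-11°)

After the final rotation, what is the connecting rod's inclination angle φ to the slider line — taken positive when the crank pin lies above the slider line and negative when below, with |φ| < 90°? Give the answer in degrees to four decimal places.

set_geometry: r = 53 mm, L = 224 mm, e = 4 mm; θ ← 0°
rotate_crank_by(+81°): θ ← 0° +81° = 81°
rotate_crank_by(+45°): θ ← 81° +45° = 126°
rotate_crank_by(-11°): θ ← 126° -11° = 115°
crank pin P = (r cos θ, r sin θ) = (-22.398768, 48.034313)
h = r sin θ − e = 48.034313 − 4 = 44.034313
sin φ = h / L = 44.034313 / 224 = 0.19658175
φ = arcsin(0.19658175) = 11.337140°

11.3371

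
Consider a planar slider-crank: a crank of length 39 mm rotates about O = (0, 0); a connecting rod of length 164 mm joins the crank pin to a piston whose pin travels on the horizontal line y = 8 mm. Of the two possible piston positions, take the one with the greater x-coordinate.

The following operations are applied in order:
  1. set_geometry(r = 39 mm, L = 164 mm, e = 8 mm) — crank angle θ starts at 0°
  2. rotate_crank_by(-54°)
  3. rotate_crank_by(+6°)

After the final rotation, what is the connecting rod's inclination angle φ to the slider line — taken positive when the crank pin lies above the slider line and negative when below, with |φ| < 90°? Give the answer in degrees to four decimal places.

set_geometry: r = 39 mm, L = 164 mm, e = 8 mm; θ ← 0°
rotate_crank_by(-54°): θ ← 0° -54° = -54°
rotate_crank_by(+6°): θ ← -54° +6° = -48°
crank pin P = (r cos θ, r sin θ) = (26.096094, -28.982648)
h = r sin θ − e = -28.982648 − 8 = -36.982648
sin φ = h / L = -36.982648 / 164 = -0.22550395
φ = arcsin(-0.22550395) = -13.032514°

-13.0325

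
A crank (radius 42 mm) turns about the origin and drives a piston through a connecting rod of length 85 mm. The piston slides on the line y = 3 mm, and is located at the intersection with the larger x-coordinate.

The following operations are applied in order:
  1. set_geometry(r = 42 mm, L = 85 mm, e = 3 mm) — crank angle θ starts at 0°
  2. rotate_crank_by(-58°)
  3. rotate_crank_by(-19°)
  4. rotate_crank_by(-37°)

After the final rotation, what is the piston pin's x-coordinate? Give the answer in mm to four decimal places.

57.1708

set_geometry: r = 42 mm, L = 85 mm, e = 3 mm; θ ← 0°
rotate_crank_by(-58°): θ ← 0° -58° = -58°
rotate_crank_by(-19°): θ ← -58° -19° = -77°
rotate_crank_by(-37°): θ ← -77° -37° = -114°
crank pin P = (r cos θ, r sin θ) = (-17.082939, -38.368909)
h = r sin θ − e = -38.368909 − 3 = -41.368909
x = r cos θ + √(L² − h²) = -17.082939 + √(7225.0 − 1711.3867) = -17.082939 + 74.253709 = 57.170770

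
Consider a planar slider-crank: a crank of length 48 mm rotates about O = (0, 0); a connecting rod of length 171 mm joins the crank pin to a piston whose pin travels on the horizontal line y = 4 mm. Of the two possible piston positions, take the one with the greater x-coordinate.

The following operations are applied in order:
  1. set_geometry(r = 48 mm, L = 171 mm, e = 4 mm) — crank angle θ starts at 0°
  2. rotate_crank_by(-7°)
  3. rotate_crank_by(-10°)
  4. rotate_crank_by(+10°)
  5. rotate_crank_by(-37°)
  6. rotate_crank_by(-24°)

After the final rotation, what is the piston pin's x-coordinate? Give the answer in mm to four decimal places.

set_geometry: r = 48 mm, L = 171 mm, e = 4 mm; θ ← 0°
rotate_crank_by(-7°): θ ← 0° -7° = -7°
rotate_crank_by(-10°): θ ← -7° -10° = -17°
rotate_crank_by(+10°): θ ← -17° +10° = -7°
rotate_crank_by(-37°): θ ← -7° -37° = -44°
rotate_crank_by(-24°): θ ← -44° -24° = -68°
crank pin P = (r cos θ, r sin θ) = (17.981116, -44.504825)
h = r sin θ − e = -44.504825 − 4 = -48.504825
x = r cos θ + √(L² − h²) = 17.981116 + √(29241.0 − 2352.7181) = 17.981116 + 163.976468 = 181.957584

181.9576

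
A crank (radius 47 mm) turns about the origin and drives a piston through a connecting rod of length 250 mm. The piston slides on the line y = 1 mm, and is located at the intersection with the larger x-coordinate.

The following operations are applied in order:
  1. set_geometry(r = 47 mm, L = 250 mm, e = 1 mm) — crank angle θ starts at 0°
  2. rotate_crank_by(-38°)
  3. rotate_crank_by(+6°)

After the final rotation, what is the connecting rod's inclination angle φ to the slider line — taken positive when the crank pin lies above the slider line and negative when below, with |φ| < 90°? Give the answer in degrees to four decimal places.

-5.9479

set_geometry: r = 47 mm, L = 250 mm, e = 1 mm; θ ← 0°
rotate_crank_by(-38°): θ ← 0° -38° = -38°
rotate_crank_by(+6°): θ ← -38° +6° = -32°
crank pin P = (r cos θ, r sin θ) = (39.858261, -24.906205)
h = r sin θ − e = -24.906205 − 1 = -25.906205
sin φ = h / L = -25.906205 / 250 = -0.10362482
φ = arcsin(-0.10362482) = -5.947942°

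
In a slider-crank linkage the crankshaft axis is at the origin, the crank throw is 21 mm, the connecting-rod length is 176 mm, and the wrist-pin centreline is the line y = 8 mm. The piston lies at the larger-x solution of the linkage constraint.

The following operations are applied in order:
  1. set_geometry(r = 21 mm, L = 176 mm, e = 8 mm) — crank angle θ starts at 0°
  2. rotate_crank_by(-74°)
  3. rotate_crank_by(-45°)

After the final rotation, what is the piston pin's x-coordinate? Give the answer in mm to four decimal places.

163.8327

set_geometry: r = 21 mm, L = 176 mm, e = 8 mm; θ ← 0°
rotate_crank_by(-74°): θ ← 0° -74° = -74°
rotate_crank_by(-45°): θ ← -74° -45° = -119°
crank pin P = (r cos θ, r sin θ) = (-10.181002, -18.367014)
h = r sin θ − e = -18.367014 − 8 = -26.367014
x = r cos θ + √(L² − h²) = -10.181002 + √(30976.0 − 695.2194) = -10.181002 + 174.013737 = 163.832735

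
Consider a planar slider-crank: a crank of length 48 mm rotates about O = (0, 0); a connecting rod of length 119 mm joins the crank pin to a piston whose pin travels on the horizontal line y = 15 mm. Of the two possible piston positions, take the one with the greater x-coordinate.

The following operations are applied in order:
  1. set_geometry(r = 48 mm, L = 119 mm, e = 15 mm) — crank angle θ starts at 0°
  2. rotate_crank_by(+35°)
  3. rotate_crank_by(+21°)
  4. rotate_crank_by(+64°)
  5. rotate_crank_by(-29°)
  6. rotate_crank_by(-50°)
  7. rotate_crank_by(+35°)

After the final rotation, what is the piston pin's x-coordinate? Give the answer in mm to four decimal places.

126.3470

set_geometry: r = 48 mm, L = 119 mm, e = 15 mm; θ ← 0°
rotate_crank_by(+35°): θ ← 0° +35° = 35°
rotate_crank_by(+21°): θ ← 35° +21° = 56°
rotate_crank_by(+64°): θ ← 56° +64° = 120°
rotate_crank_by(-29°): θ ← 120° -29° = 91°
rotate_crank_by(-50°): θ ← 91° -50° = 41°
rotate_crank_by(+35°): θ ← 41° +35° = 76°
crank pin P = (r cos θ, r sin θ) = (11.612251, 46.574195)
h = r sin θ − e = 46.574195 − 15 = 31.574195
x = r cos θ + √(L² − h²) = 11.612251 + √(14161.0 − 996.9298) = 11.612251 + 114.734782 = 126.347033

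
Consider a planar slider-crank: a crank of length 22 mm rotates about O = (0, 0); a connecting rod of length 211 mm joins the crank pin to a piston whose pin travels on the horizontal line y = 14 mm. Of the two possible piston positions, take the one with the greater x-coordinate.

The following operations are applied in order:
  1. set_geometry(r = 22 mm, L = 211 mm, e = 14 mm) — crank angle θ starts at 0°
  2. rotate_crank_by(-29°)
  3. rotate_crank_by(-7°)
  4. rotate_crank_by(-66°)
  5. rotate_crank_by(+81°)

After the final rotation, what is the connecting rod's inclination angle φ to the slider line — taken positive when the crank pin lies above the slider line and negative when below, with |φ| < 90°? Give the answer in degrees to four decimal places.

set_geometry: r = 22 mm, L = 211 mm, e = 14 mm; θ ← 0°
rotate_crank_by(-29°): θ ← 0° -29° = -29°
rotate_crank_by(-7°): θ ← -29° -7° = -36°
rotate_crank_by(-66°): θ ← -36° -66° = -102°
rotate_crank_by(+81°): θ ← -102° +81° = -21°
crank pin P = (r cos θ, r sin θ) = (20.538769, -7.884095)
h = r sin θ − e = -7.884095 − 14 = -21.884095
sin φ = h / L = -21.884095 / 211 = -0.10371609
φ = arcsin(-0.10371609) = -5.953200°

-5.9532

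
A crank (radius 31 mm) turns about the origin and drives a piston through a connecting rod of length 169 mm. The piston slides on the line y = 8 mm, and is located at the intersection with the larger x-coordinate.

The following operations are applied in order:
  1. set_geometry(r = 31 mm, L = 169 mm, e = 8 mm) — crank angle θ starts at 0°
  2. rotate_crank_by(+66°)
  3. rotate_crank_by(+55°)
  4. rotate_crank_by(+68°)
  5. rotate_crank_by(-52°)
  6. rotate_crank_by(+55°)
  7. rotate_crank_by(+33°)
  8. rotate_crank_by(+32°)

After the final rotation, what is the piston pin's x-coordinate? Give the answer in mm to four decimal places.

set_geometry: r = 31 mm, L = 169 mm, e = 8 mm; θ ← 0°
rotate_crank_by(+66°): θ ← 0° +66° = 66°
rotate_crank_by(+55°): θ ← 66° +55° = 121°
rotate_crank_by(+68°): θ ← 121° +68° = 189°
rotate_crank_by(-52°): θ ← 189° -52° = 137°
rotate_crank_by(+55°): θ ← 137° +55° = 192°
rotate_crank_by(+33°): θ ← 192° +33° = 225°
rotate_crank_by(+32°): θ ← 225° +32° = 257°
crank pin P = (r cos θ, r sin θ) = (-6.973483, -30.205472)
h = r sin θ − e = -30.205472 − 8 = -38.205472
x = r cos θ + √(L² − h²) = -6.973483 + √(28561.0 − 1459.6581) = -6.973483 + 164.624852 = 157.651369

157.6514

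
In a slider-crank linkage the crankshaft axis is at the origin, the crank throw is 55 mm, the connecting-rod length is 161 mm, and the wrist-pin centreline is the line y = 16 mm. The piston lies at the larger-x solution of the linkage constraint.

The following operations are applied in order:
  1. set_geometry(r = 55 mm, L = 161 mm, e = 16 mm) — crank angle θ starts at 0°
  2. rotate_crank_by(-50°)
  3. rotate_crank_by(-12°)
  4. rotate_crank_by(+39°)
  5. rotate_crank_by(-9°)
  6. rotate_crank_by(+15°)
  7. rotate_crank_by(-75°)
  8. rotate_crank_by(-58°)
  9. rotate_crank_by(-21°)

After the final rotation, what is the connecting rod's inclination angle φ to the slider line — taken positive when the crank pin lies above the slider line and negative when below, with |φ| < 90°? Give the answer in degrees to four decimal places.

set_geometry: r = 55 mm, L = 161 mm, e = 16 mm; θ ← 0°
rotate_crank_by(-50°): θ ← 0° -50° = -50°
rotate_crank_by(-12°): θ ← -50° -12° = -62°
rotate_crank_by(+39°): θ ← -62° +39° = -23°
rotate_crank_by(-9°): θ ← -23° -9° = -32°
rotate_crank_by(+15°): θ ← -32° +15° = -17°
rotate_crank_by(-75°): θ ← -17° -75° = -92°
rotate_crank_by(-58°): θ ← -92° -58° = -150°
rotate_crank_by(-21°): θ ← -150° -21° = -171°
crank pin P = (r cos θ, r sin θ) = (-54.322859, -8.603896)
h = r sin θ − e = -8.603896 − 16 = -24.603896
sin φ = h / L = -24.603896 / 161 = -0.15281923
φ = arcsin(-0.15281923) = -8.790340°

-8.7903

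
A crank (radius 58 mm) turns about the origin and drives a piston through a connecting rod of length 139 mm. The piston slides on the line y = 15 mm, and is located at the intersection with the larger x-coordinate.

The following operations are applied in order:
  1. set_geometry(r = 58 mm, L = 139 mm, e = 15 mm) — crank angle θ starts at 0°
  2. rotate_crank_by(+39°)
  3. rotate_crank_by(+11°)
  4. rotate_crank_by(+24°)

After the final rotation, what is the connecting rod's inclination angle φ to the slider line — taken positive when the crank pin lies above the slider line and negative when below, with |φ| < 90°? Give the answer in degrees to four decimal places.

17.0489

set_geometry: r = 58 mm, L = 139 mm, e = 15 mm; θ ← 0°
rotate_crank_by(+39°): θ ← 0° +39° = 39°
rotate_crank_by(+11°): θ ← 39° +11° = 50°
rotate_crank_by(+24°): θ ← 50° +24° = 74°
crank pin P = (r cos θ, r sin θ) = (15.986967, 55.753178)
h = r sin θ − e = 55.753178 − 15 = 40.753178
sin φ = h / L = 40.753178 / 139 = 0.29318833
φ = arcsin(0.29318833) = 17.048934°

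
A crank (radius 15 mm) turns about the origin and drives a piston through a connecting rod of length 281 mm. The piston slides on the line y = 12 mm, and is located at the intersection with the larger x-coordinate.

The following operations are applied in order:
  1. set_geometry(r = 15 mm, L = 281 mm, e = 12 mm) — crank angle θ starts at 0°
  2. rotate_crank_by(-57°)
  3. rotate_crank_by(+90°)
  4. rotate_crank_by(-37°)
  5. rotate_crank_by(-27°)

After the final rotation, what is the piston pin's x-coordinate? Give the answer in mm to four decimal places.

293.1643

set_geometry: r = 15 mm, L = 281 mm, e = 12 mm; θ ← 0°
rotate_crank_by(-57°): θ ← 0° -57° = -57°
rotate_crank_by(+90°): θ ← -57° +90° = 33°
rotate_crank_by(-37°): θ ← 33° -37° = -4°
rotate_crank_by(-27°): θ ← -4° -27° = -31°
crank pin P = (r cos θ, r sin θ) = (12.857510, -7.725571)
h = r sin θ − e = -7.725571 − 12 = -19.725571
x = r cos θ + √(L² − h²) = 12.857510 + √(78961.0 − 389.0982) = 12.857510 + 280.306799 = 293.164309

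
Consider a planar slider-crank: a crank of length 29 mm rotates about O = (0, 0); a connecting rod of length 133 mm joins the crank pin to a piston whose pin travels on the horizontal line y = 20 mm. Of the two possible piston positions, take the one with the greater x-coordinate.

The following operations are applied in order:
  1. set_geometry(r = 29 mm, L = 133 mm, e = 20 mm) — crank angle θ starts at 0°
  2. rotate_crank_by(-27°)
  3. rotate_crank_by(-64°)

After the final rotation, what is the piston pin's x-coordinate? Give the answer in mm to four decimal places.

123.1403

set_geometry: r = 29 mm, L = 133 mm, e = 20 mm; θ ← 0°
rotate_crank_by(-27°): θ ← 0° -27° = -27°
rotate_crank_by(-64°): θ ← -27° -64° = -91°
crank pin P = (r cos θ, r sin θ) = (-0.506120, -28.995583)
h = r sin θ − e = -28.995583 − 20 = -48.995583
x = r cos θ + √(L² − h²) = -0.506120 + √(17689.0 − 2400.5672) = -0.506120 + 123.646402 = 123.140283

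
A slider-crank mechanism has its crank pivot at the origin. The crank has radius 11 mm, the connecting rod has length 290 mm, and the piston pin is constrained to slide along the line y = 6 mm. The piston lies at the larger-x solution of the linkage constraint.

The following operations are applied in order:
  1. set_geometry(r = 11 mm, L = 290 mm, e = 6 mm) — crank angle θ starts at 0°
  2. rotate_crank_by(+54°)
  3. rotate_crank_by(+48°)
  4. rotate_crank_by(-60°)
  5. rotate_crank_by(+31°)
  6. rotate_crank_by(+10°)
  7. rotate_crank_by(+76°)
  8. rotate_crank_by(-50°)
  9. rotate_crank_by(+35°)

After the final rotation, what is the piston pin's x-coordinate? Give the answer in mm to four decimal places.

281.1004

set_geometry: r = 11 mm, L = 290 mm, e = 6 mm; θ ← 0°
rotate_crank_by(+54°): θ ← 0° +54° = 54°
rotate_crank_by(+48°): θ ← 54° +48° = 102°
rotate_crank_by(-60°): θ ← 102° -60° = 42°
rotate_crank_by(+31°): θ ← 42° +31° = 73°
rotate_crank_by(+10°): θ ← 73° +10° = 83°
rotate_crank_by(+76°): θ ← 83° +76° = 159°
rotate_crank_by(-50°): θ ← 159° -50° = 109°
rotate_crank_by(+35°): θ ← 109° +35° = 144°
crank pin P = (r cos θ, r sin θ) = (-8.899187, 6.465638)
h = r sin θ − e = 6.465638 − 6 = 0.465638
x = r cos θ + √(L² − h²) = -8.899187 + √(84100.0 − 0.2168) = -8.899187 + 289.999626 = 281.100439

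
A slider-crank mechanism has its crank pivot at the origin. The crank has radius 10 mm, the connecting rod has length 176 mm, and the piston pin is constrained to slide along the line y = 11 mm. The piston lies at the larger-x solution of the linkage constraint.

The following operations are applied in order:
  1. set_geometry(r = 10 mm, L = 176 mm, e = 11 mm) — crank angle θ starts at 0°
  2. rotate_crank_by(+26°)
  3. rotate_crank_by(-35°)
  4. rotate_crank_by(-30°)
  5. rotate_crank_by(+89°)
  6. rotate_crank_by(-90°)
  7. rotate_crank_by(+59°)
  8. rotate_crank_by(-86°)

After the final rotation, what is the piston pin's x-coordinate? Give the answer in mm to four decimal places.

178.7437

set_geometry: r = 10 mm, L = 176 mm, e = 11 mm; θ ← 0°
rotate_crank_by(+26°): θ ← 0° +26° = 26°
rotate_crank_by(-35°): θ ← 26° -35° = -9°
rotate_crank_by(-30°): θ ← -9° -30° = -39°
rotate_crank_by(+89°): θ ← -39° +89° = 50°
rotate_crank_by(-90°): θ ← 50° -90° = -40°
rotate_crank_by(+59°): θ ← -40° +59° = 19°
rotate_crank_by(-86°): θ ← 19° -86° = -67°
crank pin P = (r cos θ, r sin θ) = (3.907311, -9.205049)
h = r sin θ − e = -9.205049 − 11 = -20.205049
x = r cos θ + √(L² − h²) = 3.907311 + √(30976.0 − 408.2440) = 3.907311 + 174.836369 = 178.743681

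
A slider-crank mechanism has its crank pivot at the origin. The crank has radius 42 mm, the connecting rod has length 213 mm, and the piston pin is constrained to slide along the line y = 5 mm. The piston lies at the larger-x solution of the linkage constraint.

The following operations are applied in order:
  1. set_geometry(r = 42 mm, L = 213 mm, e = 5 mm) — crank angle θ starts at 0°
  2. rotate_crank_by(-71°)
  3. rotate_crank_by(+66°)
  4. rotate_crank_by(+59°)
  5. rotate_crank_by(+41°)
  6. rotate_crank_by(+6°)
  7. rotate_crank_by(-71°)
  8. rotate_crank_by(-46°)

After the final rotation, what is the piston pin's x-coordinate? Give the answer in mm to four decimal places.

252.7270

set_geometry: r = 42 mm, L = 213 mm, e = 5 mm; θ ← 0°
rotate_crank_by(-71°): θ ← 0° -71° = -71°
rotate_crank_by(+66°): θ ← -71° +66° = -5°
rotate_crank_by(+59°): θ ← -5° +59° = 54°
rotate_crank_by(+41°): θ ← 54° +41° = 95°
rotate_crank_by(+6°): θ ← 95° +6° = 101°
rotate_crank_by(-71°): θ ← 101° -71° = 30°
rotate_crank_by(-46°): θ ← 30° -46° = -16°
crank pin P = (r cos θ, r sin θ) = (40.372991, -11.576769)
h = r sin θ − e = -11.576769 − 5 = -16.576769
x = r cos θ + √(L² − h²) = 40.372991 + √(45369.0 − 274.7893) = 40.372991 + 212.353975 = 252.726966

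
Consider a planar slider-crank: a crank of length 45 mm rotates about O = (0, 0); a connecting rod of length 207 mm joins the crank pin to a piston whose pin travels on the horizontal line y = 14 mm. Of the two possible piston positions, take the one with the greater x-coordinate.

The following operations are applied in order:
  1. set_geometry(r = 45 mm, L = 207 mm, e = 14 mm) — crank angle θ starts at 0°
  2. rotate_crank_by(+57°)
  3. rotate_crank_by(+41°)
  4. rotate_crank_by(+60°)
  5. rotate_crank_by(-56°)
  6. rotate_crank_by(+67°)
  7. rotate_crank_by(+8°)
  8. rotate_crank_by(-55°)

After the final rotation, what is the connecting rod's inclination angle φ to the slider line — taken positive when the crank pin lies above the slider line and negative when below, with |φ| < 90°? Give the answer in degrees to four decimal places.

6.7032

set_geometry: r = 45 mm, L = 207 mm, e = 14 mm; θ ← 0°
rotate_crank_by(+57°): θ ← 0° +57° = 57°
rotate_crank_by(+41°): θ ← 57° +41° = 98°
rotate_crank_by(+60°): θ ← 98° +60° = 158°
rotate_crank_by(-56°): θ ← 158° -56° = 102°
rotate_crank_by(+67°): θ ← 102° +67° = 169°
rotate_crank_by(+8°): θ ← 169° +8° = 177°
rotate_crank_by(-55°): θ ← 177° -55° = 122°
crank pin P = (r cos θ, r sin θ) = (-23.846367, 38.162164)
h = r sin θ − e = 38.162164 − 14 = 24.162164
sin φ = h / L = 24.162164 / 207 = 0.11672543
φ = arcsin(0.11672543) = 6.703155°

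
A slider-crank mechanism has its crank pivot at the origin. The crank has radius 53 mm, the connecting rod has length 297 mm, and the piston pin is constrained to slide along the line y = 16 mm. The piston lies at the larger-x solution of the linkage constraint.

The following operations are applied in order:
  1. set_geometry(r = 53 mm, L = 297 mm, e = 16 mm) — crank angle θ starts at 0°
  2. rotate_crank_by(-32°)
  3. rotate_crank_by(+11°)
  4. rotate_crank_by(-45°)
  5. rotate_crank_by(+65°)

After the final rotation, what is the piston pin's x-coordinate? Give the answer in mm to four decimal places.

349.5093

set_geometry: r = 53 mm, L = 297 mm, e = 16 mm; θ ← 0°
rotate_crank_by(-32°): θ ← 0° -32° = -32°
rotate_crank_by(+11°): θ ← -32° +11° = -21°
rotate_crank_by(-45°): θ ← -21° -45° = -66°
rotate_crank_by(+65°): θ ← -66° +65° = -1°
crank pin P = (r cos θ, r sin θ) = (52.991928, -0.924978)
h = r sin θ − e = -0.924978 − 16 = -16.924978
x = r cos θ + √(L² − h²) = 52.991928 + √(88209.0 − 286.4549) = 52.991928 + 296.517361 = 349.509288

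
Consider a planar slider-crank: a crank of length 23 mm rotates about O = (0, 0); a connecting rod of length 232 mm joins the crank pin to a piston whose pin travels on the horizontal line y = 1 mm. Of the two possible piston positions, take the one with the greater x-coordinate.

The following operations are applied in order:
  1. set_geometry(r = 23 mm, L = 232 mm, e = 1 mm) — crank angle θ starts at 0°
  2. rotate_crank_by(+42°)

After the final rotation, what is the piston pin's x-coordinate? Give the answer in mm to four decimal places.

set_geometry: r = 23 mm, L = 232 mm, e = 1 mm; θ ← 0°
rotate_crank_by(+42°): θ ← 0° +42° = 42°
crank pin P = (r cos θ, r sin θ) = (17.092331, 15.390004)
h = r sin θ − e = 15.390004 − 1 = 14.390004
x = r cos θ + √(L² − h²) = 17.092331 + √(53824.0 − 207.0722) = 17.092331 + 231.553294 = 248.645625

248.6456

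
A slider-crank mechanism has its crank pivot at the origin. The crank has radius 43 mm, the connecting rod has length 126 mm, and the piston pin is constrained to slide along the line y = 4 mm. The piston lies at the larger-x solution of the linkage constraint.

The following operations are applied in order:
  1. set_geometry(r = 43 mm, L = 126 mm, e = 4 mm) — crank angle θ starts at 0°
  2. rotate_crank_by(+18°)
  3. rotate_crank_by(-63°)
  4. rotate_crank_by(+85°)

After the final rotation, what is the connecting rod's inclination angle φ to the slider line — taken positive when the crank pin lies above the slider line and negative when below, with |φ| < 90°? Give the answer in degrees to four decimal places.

set_geometry: r = 43 mm, L = 126 mm, e = 4 mm; θ ← 0°
rotate_crank_by(+18°): θ ← 0° +18° = 18°
rotate_crank_by(-63°): θ ← 18° -63° = -45°
rotate_crank_by(+85°): θ ← -45° +85° = 40°
crank pin P = (r cos θ, r sin θ) = (32.939911, 27.639867)
h = r sin θ − e = 27.639867 − 4 = 23.639867
sin φ = h / L = 23.639867 / 126 = 0.18761799
φ = arcsin(0.18761799) = 10.813806°

10.8138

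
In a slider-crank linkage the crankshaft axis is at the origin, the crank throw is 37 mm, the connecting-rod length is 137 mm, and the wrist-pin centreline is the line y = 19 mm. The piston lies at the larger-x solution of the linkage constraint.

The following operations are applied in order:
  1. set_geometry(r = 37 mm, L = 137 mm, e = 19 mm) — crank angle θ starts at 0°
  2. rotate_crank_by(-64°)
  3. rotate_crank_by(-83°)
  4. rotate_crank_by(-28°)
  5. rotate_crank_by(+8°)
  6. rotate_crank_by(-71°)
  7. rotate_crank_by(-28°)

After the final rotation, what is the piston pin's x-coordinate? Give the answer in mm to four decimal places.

133.2433

set_geometry: r = 37 mm, L = 137 mm, e = 19 mm; θ ← 0°
rotate_crank_by(-64°): θ ← 0° -64° = -64°
rotate_crank_by(-83°): θ ← -64° -83° = -147°
rotate_crank_by(-28°): θ ← -147° -28° = -175°
rotate_crank_by(+8°): θ ← -175° +8° = -167°
rotate_crank_by(-71°): θ ← -167° -71° = -238°
rotate_crank_by(-28°): θ ← -238° -28° = -266°
crank pin P = (r cos θ, r sin θ) = (-2.580990, 36.909870)
h = r sin θ − e = 36.909870 − 19 = 17.909870
x = r cos θ + √(L² − h²) = -2.580990 + √(18769.0 − 320.7634) = -2.580990 + 135.824286 = 133.243296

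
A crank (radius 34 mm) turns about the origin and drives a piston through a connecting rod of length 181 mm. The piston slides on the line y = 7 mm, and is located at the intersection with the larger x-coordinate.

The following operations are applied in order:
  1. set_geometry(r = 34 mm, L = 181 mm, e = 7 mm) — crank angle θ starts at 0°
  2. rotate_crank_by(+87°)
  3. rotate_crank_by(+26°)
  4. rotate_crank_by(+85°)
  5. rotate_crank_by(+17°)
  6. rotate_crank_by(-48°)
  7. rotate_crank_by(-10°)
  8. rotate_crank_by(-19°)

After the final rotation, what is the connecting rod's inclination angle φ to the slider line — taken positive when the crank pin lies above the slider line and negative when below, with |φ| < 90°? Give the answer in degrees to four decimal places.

set_geometry: r = 34 mm, L = 181 mm, e = 7 mm; θ ← 0°
rotate_crank_by(+87°): θ ← 0° +87° = 87°
rotate_crank_by(+26°): θ ← 87° +26° = 113°
rotate_crank_by(+85°): θ ← 113° +85° = 198°
rotate_crank_by(+17°): θ ← 198° +17° = 215°
rotate_crank_by(-48°): θ ← 215° -48° = 167°
rotate_crank_by(-10°): θ ← 167° -10° = 157°
rotate_crank_by(-19°): θ ← 157° -19° = 138°
crank pin P = (r cos θ, r sin θ) = (-25.266924, 22.750441)
h = r sin θ − e = 22.750441 − 7 = 15.750441
sin φ = h / L = 15.750441 / 181 = 0.08701901
φ = arcsin(0.08701901) = 4.992136°

4.9921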